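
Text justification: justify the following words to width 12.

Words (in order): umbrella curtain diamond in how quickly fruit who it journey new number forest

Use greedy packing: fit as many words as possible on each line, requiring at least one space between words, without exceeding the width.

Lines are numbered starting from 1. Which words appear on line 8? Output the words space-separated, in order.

Line 1: ['umbrella'] (min_width=8, slack=4)
Line 2: ['curtain'] (min_width=7, slack=5)
Line 3: ['diamond', 'in'] (min_width=10, slack=2)
Line 4: ['how', 'quickly'] (min_width=11, slack=1)
Line 5: ['fruit', 'who', 'it'] (min_width=12, slack=0)
Line 6: ['journey', 'new'] (min_width=11, slack=1)
Line 7: ['number'] (min_width=6, slack=6)
Line 8: ['forest'] (min_width=6, slack=6)

Answer: forest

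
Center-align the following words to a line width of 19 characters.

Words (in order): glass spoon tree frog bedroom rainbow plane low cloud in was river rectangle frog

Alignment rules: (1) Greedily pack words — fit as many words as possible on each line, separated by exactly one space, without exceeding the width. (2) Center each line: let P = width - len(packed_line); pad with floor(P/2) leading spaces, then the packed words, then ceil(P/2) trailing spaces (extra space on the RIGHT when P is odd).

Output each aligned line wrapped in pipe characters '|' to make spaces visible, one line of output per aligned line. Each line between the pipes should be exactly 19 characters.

Line 1: ['glass', 'spoon', 'tree'] (min_width=16, slack=3)
Line 2: ['frog', 'bedroom'] (min_width=12, slack=7)
Line 3: ['rainbow', 'plane', 'low'] (min_width=17, slack=2)
Line 4: ['cloud', 'in', 'was', 'river'] (min_width=18, slack=1)
Line 5: ['rectangle', 'frog'] (min_width=14, slack=5)

Answer: | glass spoon tree  |
|   frog bedroom    |
| rainbow plane low |
|cloud in was river |
|  rectangle frog   |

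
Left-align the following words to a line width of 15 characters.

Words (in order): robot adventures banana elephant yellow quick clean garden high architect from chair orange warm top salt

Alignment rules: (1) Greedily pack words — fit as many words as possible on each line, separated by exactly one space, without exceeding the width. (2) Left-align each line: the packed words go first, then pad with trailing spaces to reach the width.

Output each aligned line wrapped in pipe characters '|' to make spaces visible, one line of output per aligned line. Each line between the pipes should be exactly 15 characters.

Answer: |robot          |
|adventures     |
|banana elephant|
|yellow quick   |
|clean garden   |
|high architect |
|from chair     |
|orange warm top|
|salt           |

Derivation:
Line 1: ['robot'] (min_width=5, slack=10)
Line 2: ['adventures'] (min_width=10, slack=5)
Line 3: ['banana', 'elephant'] (min_width=15, slack=0)
Line 4: ['yellow', 'quick'] (min_width=12, slack=3)
Line 5: ['clean', 'garden'] (min_width=12, slack=3)
Line 6: ['high', 'architect'] (min_width=14, slack=1)
Line 7: ['from', 'chair'] (min_width=10, slack=5)
Line 8: ['orange', 'warm', 'top'] (min_width=15, slack=0)
Line 9: ['salt'] (min_width=4, slack=11)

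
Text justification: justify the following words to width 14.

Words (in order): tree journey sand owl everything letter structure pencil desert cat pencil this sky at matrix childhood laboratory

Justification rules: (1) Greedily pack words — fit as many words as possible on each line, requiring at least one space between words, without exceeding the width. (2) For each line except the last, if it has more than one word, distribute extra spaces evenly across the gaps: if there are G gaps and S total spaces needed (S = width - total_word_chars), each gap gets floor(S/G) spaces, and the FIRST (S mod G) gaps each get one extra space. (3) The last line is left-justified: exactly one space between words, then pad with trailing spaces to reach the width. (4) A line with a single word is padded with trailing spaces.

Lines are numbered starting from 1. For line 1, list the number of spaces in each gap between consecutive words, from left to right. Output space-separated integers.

Answer: 3

Derivation:
Line 1: ['tree', 'journey'] (min_width=12, slack=2)
Line 2: ['sand', 'owl'] (min_width=8, slack=6)
Line 3: ['everything'] (min_width=10, slack=4)
Line 4: ['letter'] (min_width=6, slack=8)
Line 5: ['structure'] (min_width=9, slack=5)
Line 6: ['pencil', 'desert'] (min_width=13, slack=1)
Line 7: ['cat', 'pencil'] (min_width=10, slack=4)
Line 8: ['this', 'sky', 'at'] (min_width=11, slack=3)
Line 9: ['matrix'] (min_width=6, slack=8)
Line 10: ['childhood'] (min_width=9, slack=5)
Line 11: ['laboratory'] (min_width=10, slack=4)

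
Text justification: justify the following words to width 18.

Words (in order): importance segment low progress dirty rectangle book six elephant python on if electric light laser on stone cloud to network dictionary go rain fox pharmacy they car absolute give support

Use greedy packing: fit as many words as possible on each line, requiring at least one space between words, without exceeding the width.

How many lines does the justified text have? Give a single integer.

Answer: 11

Derivation:
Line 1: ['importance', 'segment'] (min_width=18, slack=0)
Line 2: ['low', 'progress', 'dirty'] (min_width=18, slack=0)
Line 3: ['rectangle', 'book', 'six'] (min_width=18, slack=0)
Line 4: ['elephant', 'python', 'on'] (min_width=18, slack=0)
Line 5: ['if', 'electric', 'light'] (min_width=17, slack=1)
Line 6: ['laser', 'on', 'stone'] (min_width=14, slack=4)
Line 7: ['cloud', 'to', 'network'] (min_width=16, slack=2)
Line 8: ['dictionary', 'go', 'rain'] (min_width=18, slack=0)
Line 9: ['fox', 'pharmacy', 'they'] (min_width=17, slack=1)
Line 10: ['car', 'absolute', 'give'] (min_width=17, slack=1)
Line 11: ['support'] (min_width=7, slack=11)
Total lines: 11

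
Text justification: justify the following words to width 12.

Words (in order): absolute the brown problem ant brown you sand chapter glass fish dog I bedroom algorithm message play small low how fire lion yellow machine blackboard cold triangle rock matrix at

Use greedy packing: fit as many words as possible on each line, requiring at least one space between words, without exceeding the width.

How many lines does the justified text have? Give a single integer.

Line 1: ['absolute', 'the'] (min_width=12, slack=0)
Line 2: ['brown'] (min_width=5, slack=7)
Line 3: ['problem', 'ant'] (min_width=11, slack=1)
Line 4: ['brown', 'you'] (min_width=9, slack=3)
Line 5: ['sand', 'chapter'] (min_width=12, slack=0)
Line 6: ['glass', 'fish'] (min_width=10, slack=2)
Line 7: ['dog', 'I'] (min_width=5, slack=7)
Line 8: ['bedroom'] (min_width=7, slack=5)
Line 9: ['algorithm'] (min_width=9, slack=3)
Line 10: ['message', 'play'] (min_width=12, slack=0)
Line 11: ['small', 'low'] (min_width=9, slack=3)
Line 12: ['how', 'fire'] (min_width=8, slack=4)
Line 13: ['lion', 'yellow'] (min_width=11, slack=1)
Line 14: ['machine'] (min_width=7, slack=5)
Line 15: ['blackboard'] (min_width=10, slack=2)
Line 16: ['cold'] (min_width=4, slack=8)
Line 17: ['triangle'] (min_width=8, slack=4)
Line 18: ['rock', 'matrix'] (min_width=11, slack=1)
Line 19: ['at'] (min_width=2, slack=10)
Total lines: 19

Answer: 19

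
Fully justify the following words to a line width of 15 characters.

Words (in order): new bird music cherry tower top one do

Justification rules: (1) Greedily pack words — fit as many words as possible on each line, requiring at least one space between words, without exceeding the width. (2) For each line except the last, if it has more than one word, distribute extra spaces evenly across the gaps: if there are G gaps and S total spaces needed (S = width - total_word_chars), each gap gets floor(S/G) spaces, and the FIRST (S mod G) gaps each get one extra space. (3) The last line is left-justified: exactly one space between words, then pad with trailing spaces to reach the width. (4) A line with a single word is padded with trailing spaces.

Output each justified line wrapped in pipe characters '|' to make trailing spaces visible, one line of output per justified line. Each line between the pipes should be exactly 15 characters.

Line 1: ['new', 'bird', 'music'] (min_width=14, slack=1)
Line 2: ['cherry', 'tower'] (min_width=12, slack=3)
Line 3: ['top', 'one', 'do'] (min_width=10, slack=5)

Answer: |new  bird music|
|cherry    tower|
|top one do     |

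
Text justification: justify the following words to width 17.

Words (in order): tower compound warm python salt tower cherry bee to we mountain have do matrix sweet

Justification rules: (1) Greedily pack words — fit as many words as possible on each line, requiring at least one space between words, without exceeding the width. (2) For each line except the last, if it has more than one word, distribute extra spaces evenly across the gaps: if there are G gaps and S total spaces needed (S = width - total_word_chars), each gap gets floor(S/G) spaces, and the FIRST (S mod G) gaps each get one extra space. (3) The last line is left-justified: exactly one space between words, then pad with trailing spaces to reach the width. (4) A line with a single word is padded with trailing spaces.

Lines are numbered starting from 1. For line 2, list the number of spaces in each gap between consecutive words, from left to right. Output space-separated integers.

Answer: 2 1

Derivation:
Line 1: ['tower', 'compound'] (min_width=14, slack=3)
Line 2: ['warm', 'python', 'salt'] (min_width=16, slack=1)
Line 3: ['tower', 'cherry', 'bee'] (min_width=16, slack=1)
Line 4: ['to', 'we', 'mountain'] (min_width=14, slack=3)
Line 5: ['have', 'do', 'matrix'] (min_width=14, slack=3)
Line 6: ['sweet'] (min_width=5, slack=12)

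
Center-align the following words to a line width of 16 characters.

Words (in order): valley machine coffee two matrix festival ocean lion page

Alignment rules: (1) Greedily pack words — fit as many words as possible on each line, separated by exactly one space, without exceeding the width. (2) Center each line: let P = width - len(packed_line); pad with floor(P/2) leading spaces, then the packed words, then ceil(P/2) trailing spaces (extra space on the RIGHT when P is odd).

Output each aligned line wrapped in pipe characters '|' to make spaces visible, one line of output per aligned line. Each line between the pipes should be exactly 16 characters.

Line 1: ['valley', 'machine'] (min_width=14, slack=2)
Line 2: ['coffee', 'two'] (min_width=10, slack=6)
Line 3: ['matrix', 'festival'] (min_width=15, slack=1)
Line 4: ['ocean', 'lion', 'page'] (min_width=15, slack=1)

Answer: | valley machine |
|   coffee two   |
|matrix festival |
|ocean lion page |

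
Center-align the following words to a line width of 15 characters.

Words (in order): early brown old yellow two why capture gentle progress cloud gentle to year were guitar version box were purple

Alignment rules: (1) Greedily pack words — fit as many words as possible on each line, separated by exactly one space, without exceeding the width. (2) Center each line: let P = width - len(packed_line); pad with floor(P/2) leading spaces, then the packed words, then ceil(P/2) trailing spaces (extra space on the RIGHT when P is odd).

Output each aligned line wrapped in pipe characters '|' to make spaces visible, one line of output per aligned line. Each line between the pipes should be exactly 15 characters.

Line 1: ['early', 'brown', 'old'] (min_width=15, slack=0)
Line 2: ['yellow', 'two', 'why'] (min_width=14, slack=1)
Line 3: ['capture', 'gentle'] (min_width=14, slack=1)
Line 4: ['progress', 'cloud'] (min_width=14, slack=1)
Line 5: ['gentle', 'to', 'year'] (min_width=14, slack=1)
Line 6: ['were', 'guitar'] (min_width=11, slack=4)
Line 7: ['version', 'box'] (min_width=11, slack=4)
Line 8: ['were', 'purple'] (min_width=11, slack=4)

Answer: |early brown old|
|yellow two why |
|capture gentle |
|progress cloud |
|gentle to year |
|  were guitar  |
|  version box  |
|  were purple  |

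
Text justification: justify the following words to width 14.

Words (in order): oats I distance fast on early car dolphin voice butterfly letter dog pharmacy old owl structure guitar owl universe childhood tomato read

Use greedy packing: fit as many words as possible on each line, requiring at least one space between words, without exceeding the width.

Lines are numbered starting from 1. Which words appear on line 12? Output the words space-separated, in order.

Answer: tomato read

Derivation:
Line 1: ['oats', 'I'] (min_width=6, slack=8)
Line 2: ['distance', 'fast'] (min_width=13, slack=1)
Line 3: ['on', 'early', 'car'] (min_width=12, slack=2)
Line 4: ['dolphin', 'voice'] (min_width=13, slack=1)
Line 5: ['butterfly'] (min_width=9, slack=5)
Line 6: ['letter', 'dog'] (min_width=10, slack=4)
Line 7: ['pharmacy', 'old'] (min_width=12, slack=2)
Line 8: ['owl', 'structure'] (min_width=13, slack=1)
Line 9: ['guitar', 'owl'] (min_width=10, slack=4)
Line 10: ['universe'] (min_width=8, slack=6)
Line 11: ['childhood'] (min_width=9, slack=5)
Line 12: ['tomato', 'read'] (min_width=11, slack=3)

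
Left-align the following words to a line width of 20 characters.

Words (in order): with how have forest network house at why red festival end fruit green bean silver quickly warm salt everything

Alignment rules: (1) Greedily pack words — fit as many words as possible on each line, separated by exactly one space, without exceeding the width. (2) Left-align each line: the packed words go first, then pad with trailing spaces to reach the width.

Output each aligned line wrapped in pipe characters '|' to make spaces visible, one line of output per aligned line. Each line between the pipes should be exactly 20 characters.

Answer: |with how have forest|
|network house at why|
|red festival end    |
|fruit green bean    |
|silver quickly warm |
|salt everything     |

Derivation:
Line 1: ['with', 'how', 'have', 'forest'] (min_width=20, slack=0)
Line 2: ['network', 'house', 'at', 'why'] (min_width=20, slack=0)
Line 3: ['red', 'festival', 'end'] (min_width=16, slack=4)
Line 4: ['fruit', 'green', 'bean'] (min_width=16, slack=4)
Line 5: ['silver', 'quickly', 'warm'] (min_width=19, slack=1)
Line 6: ['salt', 'everything'] (min_width=15, slack=5)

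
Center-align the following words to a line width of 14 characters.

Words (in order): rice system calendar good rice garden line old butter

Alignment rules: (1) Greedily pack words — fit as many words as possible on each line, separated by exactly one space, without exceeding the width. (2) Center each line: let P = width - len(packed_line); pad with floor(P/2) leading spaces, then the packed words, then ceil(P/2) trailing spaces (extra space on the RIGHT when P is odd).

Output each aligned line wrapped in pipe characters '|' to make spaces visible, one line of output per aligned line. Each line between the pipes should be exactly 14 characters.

Answer: | rice system  |
|calendar good |
| rice garden  |
|   line old   |
|    butter    |

Derivation:
Line 1: ['rice', 'system'] (min_width=11, slack=3)
Line 2: ['calendar', 'good'] (min_width=13, slack=1)
Line 3: ['rice', 'garden'] (min_width=11, slack=3)
Line 4: ['line', 'old'] (min_width=8, slack=6)
Line 5: ['butter'] (min_width=6, slack=8)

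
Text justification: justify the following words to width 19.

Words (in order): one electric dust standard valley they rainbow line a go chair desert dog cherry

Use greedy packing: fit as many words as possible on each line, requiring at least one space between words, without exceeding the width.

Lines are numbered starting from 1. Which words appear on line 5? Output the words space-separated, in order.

Answer: cherry

Derivation:
Line 1: ['one', 'electric', 'dust'] (min_width=17, slack=2)
Line 2: ['standard', 'valley'] (min_width=15, slack=4)
Line 3: ['they', 'rainbow', 'line', 'a'] (min_width=19, slack=0)
Line 4: ['go', 'chair', 'desert', 'dog'] (min_width=19, slack=0)
Line 5: ['cherry'] (min_width=6, slack=13)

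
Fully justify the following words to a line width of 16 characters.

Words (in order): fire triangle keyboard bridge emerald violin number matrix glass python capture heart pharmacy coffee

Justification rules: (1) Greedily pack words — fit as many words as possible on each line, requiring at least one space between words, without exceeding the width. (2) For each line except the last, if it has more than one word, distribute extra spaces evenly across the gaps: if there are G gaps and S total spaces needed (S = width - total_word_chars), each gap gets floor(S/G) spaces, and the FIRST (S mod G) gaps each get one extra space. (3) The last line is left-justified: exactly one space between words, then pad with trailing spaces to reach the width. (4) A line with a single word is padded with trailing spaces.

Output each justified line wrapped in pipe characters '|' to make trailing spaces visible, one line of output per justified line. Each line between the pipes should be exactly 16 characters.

Line 1: ['fire', 'triangle'] (min_width=13, slack=3)
Line 2: ['keyboard', 'bridge'] (min_width=15, slack=1)
Line 3: ['emerald', 'violin'] (min_width=14, slack=2)
Line 4: ['number', 'matrix'] (min_width=13, slack=3)
Line 5: ['glass', 'python'] (min_width=12, slack=4)
Line 6: ['capture', 'heart'] (min_width=13, slack=3)
Line 7: ['pharmacy', 'coffee'] (min_width=15, slack=1)

Answer: |fire    triangle|
|keyboard  bridge|
|emerald   violin|
|number    matrix|
|glass     python|
|capture    heart|
|pharmacy coffee |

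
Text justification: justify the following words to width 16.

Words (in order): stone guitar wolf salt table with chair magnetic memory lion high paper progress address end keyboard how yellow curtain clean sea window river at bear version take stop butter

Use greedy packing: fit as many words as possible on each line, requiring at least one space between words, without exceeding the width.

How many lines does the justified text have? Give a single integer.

Line 1: ['stone', 'guitar'] (min_width=12, slack=4)
Line 2: ['wolf', 'salt', 'table'] (min_width=15, slack=1)
Line 3: ['with', 'chair'] (min_width=10, slack=6)
Line 4: ['magnetic', 'memory'] (min_width=15, slack=1)
Line 5: ['lion', 'high', 'paper'] (min_width=15, slack=1)
Line 6: ['progress', 'address'] (min_width=16, slack=0)
Line 7: ['end', 'keyboard', 'how'] (min_width=16, slack=0)
Line 8: ['yellow', 'curtain'] (min_width=14, slack=2)
Line 9: ['clean', 'sea', 'window'] (min_width=16, slack=0)
Line 10: ['river', 'at', 'bear'] (min_width=13, slack=3)
Line 11: ['version', 'take'] (min_width=12, slack=4)
Line 12: ['stop', 'butter'] (min_width=11, slack=5)
Total lines: 12

Answer: 12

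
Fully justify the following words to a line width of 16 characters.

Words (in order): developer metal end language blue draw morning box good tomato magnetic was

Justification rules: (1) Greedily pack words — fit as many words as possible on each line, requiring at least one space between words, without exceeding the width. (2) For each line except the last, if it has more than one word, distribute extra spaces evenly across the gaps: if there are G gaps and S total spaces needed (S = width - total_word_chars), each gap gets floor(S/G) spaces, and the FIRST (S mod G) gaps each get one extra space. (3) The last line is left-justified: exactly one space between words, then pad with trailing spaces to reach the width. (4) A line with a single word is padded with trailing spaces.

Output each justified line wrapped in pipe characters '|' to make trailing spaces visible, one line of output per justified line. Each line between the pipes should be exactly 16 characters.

Line 1: ['developer', 'metal'] (min_width=15, slack=1)
Line 2: ['end', 'language'] (min_width=12, slack=4)
Line 3: ['blue', 'draw'] (min_width=9, slack=7)
Line 4: ['morning', 'box', 'good'] (min_width=16, slack=0)
Line 5: ['tomato', 'magnetic'] (min_width=15, slack=1)
Line 6: ['was'] (min_width=3, slack=13)

Answer: |developer  metal|
|end     language|
|blue        draw|
|morning box good|
|tomato  magnetic|
|was             |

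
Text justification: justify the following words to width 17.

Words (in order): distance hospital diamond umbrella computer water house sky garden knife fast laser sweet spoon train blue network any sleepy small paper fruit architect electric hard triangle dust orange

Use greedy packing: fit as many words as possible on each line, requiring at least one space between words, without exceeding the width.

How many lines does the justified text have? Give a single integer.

Answer: 13

Derivation:
Line 1: ['distance', 'hospital'] (min_width=17, slack=0)
Line 2: ['diamond', 'umbrella'] (min_width=16, slack=1)
Line 3: ['computer', 'water'] (min_width=14, slack=3)
Line 4: ['house', 'sky', 'garden'] (min_width=16, slack=1)
Line 5: ['knife', 'fast', 'laser'] (min_width=16, slack=1)
Line 6: ['sweet', 'spoon', 'train'] (min_width=17, slack=0)
Line 7: ['blue', 'network', 'any'] (min_width=16, slack=1)
Line 8: ['sleepy', 'small'] (min_width=12, slack=5)
Line 9: ['paper', 'fruit'] (min_width=11, slack=6)
Line 10: ['architect'] (min_width=9, slack=8)
Line 11: ['electric', 'hard'] (min_width=13, slack=4)
Line 12: ['triangle', 'dust'] (min_width=13, slack=4)
Line 13: ['orange'] (min_width=6, slack=11)
Total lines: 13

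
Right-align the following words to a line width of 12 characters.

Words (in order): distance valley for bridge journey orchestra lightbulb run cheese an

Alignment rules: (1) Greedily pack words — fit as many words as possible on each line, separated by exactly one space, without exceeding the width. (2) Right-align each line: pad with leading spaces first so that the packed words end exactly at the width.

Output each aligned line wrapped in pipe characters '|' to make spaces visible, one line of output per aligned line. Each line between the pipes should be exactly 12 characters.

Line 1: ['distance'] (min_width=8, slack=4)
Line 2: ['valley', 'for'] (min_width=10, slack=2)
Line 3: ['bridge'] (min_width=6, slack=6)
Line 4: ['journey'] (min_width=7, slack=5)
Line 5: ['orchestra'] (min_width=9, slack=3)
Line 6: ['lightbulb'] (min_width=9, slack=3)
Line 7: ['run', 'cheese'] (min_width=10, slack=2)
Line 8: ['an'] (min_width=2, slack=10)

Answer: |    distance|
|  valley for|
|      bridge|
|     journey|
|   orchestra|
|   lightbulb|
|  run cheese|
|          an|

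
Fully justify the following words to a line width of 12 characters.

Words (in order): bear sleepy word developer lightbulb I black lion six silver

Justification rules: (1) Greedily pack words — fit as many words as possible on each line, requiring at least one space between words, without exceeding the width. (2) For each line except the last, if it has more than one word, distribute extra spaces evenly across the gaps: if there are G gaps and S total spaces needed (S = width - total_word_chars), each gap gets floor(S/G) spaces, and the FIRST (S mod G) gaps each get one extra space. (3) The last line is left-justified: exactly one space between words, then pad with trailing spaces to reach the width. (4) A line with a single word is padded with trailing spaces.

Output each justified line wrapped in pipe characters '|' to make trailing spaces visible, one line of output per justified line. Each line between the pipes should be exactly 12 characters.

Answer: |bear  sleepy|
|word        |
|developer   |
|lightbulb  I|
|black   lion|
|six silver  |

Derivation:
Line 1: ['bear', 'sleepy'] (min_width=11, slack=1)
Line 2: ['word'] (min_width=4, slack=8)
Line 3: ['developer'] (min_width=9, slack=3)
Line 4: ['lightbulb', 'I'] (min_width=11, slack=1)
Line 5: ['black', 'lion'] (min_width=10, slack=2)
Line 6: ['six', 'silver'] (min_width=10, slack=2)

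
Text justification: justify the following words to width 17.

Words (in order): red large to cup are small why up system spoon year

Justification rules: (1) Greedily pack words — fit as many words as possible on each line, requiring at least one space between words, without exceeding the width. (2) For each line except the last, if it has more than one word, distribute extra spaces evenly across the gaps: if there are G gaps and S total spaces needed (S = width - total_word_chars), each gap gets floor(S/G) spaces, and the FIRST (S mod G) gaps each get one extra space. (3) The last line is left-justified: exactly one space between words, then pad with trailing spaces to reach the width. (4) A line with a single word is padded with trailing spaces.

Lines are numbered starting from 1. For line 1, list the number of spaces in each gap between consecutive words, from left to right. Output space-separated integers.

Answer: 2 1 1

Derivation:
Line 1: ['red', 'large', 'to', 'cup'] (min_width=16, slack=1)
Line 2: ['are', 'small', 'why', 'up'] (min_width=16, slack=1)
Line 3: ['system', 'spoon', 'year'] (min_width=17, slack=0)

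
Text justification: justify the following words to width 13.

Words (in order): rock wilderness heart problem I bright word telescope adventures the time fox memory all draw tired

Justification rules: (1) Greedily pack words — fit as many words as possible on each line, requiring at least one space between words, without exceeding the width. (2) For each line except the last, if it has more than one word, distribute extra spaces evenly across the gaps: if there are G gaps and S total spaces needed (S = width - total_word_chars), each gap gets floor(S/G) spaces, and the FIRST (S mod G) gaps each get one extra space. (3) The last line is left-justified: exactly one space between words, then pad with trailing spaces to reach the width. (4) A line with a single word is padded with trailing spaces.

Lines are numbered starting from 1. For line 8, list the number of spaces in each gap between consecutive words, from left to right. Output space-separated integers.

Line 1: ['rock'] (min_width=4, slack=9)
Line 2: ['wilderness'] (min_width=10, slack=3)
Line 3: ['heart', 'problem'] (min_width=13, slack=0)
Line 4: ['I', 'bright', 'word'] (min_width=13, slack=0)
Line 5: ['telescope'] (min_width=9, slack=4)
Line 6: ['adventures'] (min_width=10, slack=3)
Line 7: ['the', 'time', 'fox'] (min_width=12, slack=1)
Line 8: ['memory', 'all'] (min_width=10, slack=3)
Line 9: ['draw', 'tired'] (min_width=10, slack=3)

Answer: 4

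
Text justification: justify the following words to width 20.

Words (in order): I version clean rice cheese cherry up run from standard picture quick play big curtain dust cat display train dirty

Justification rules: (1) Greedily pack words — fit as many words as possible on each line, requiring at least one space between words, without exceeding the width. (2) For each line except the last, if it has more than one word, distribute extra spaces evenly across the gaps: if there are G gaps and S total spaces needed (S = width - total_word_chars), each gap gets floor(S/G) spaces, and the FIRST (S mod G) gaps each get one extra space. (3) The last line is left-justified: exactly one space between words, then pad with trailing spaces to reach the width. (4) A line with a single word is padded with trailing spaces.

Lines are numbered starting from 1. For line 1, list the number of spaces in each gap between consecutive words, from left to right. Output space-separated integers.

Answer: 1 1 1

Derivation:
Line 1: ['I', 'version', 'clean', 'rice'] (min_width=20, slack=0)
Line 2: ['cheese', 'cherry', 'up', 'run'] (min_width=20, slack=0)
Line 3: ['from', 'standard'] (min_width=13, slack=7)
Line 4: ['picture', 'quick', 'play'] (min_width=18, slack=2)
Line 5: ['big', 'curtain', 'dust', 'cat'] (min_width=20, slack=0)
Line 6: ['display', 'train', 'dirty'] (min_width=19, slack=1)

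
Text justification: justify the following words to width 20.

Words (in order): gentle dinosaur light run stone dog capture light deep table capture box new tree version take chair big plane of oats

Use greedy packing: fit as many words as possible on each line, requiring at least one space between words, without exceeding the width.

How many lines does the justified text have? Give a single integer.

Answer: 7

Derivation:
Line 1: ['gentle', 'dinosaur'] (min_width=15, slack=5)
Line 2: ['light', 'run', 'stone', 'dog'] (min_width=19, slack=1)
Line 3: ['capture', 'light', 'deep'] (min_width=18, slack=2)
Line 4: ['table', 'capture', 'box'] (min_width=17, slack=3)
Line 5: ['new', 'tree', 'version'] (min_width=16, slack=4)
Line 6: ['take', 'chair', 'big', 'plane'] (min_width=20, slack=0)
Line 7: ['of', 'oats'] (min_width=7, slack=13)
Total lines: 7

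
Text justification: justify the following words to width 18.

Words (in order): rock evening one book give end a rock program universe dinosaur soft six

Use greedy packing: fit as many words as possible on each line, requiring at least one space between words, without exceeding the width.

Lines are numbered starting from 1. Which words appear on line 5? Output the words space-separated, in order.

Line 1: ['rock', 'evening', 'one'] (min_width=16, slack=2)
Line 2: ['book', 'give', 'end', 'a'] (min_width=15, slack=3)
Line 3: ['rock', 'program'] (min_width=12, slack=6)
Line 4: ['universe', 'dinosaur'] (min_width=17, slack=1)
Line 5: ['soft', 'six'] (min_width=8, slack=10)

Answer: soft six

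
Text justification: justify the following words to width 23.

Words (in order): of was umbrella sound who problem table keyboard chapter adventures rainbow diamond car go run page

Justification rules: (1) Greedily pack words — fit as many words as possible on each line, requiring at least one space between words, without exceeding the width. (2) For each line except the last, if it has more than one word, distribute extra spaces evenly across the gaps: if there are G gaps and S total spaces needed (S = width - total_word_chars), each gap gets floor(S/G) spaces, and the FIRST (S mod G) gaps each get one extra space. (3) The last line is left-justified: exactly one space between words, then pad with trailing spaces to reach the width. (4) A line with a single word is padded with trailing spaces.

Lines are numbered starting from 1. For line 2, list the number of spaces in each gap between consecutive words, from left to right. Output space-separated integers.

Answer: 4 4

Derivation:
Line 1: ['of', 'was', 'umbrella', 'sound'] (min_width=21, slack=2)
Line 2: ['who', 'problem', 'table'] (min_width=17, slack=6)
Line 3: ['keyboard', 'chapter'] (min_width=16, slack=7)
Line 4: ['adventures', 'rainbow'] (min_width=18, slack=5)
Line 5: ['diamond', 'car', 'go', 'run', 'page'] (min_width=23, slack=0)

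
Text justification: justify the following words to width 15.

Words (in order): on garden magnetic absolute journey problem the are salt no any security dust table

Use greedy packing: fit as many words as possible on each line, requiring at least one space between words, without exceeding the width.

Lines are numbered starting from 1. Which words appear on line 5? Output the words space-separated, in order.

Answer: the are salt no

Derivation:
Line 1: ['on', 'garden'] (min_width=9, slack=6)
Line 2: ['magnetic'] (min_width=8, slack=7)
Line 3: ['absolute'] (min_width=8, slack=7)
Line 4: ['journey', 'problem'] (min_width=15, slack=0)
Line 5: ['the', 'are', 'salt', 'no'] (min_width=15, slack=0)
Line 6: ['any', 'security'] (min_width=12, slack=3)
Line 7: ['dust', 'table'] (min_width=10, slack=5)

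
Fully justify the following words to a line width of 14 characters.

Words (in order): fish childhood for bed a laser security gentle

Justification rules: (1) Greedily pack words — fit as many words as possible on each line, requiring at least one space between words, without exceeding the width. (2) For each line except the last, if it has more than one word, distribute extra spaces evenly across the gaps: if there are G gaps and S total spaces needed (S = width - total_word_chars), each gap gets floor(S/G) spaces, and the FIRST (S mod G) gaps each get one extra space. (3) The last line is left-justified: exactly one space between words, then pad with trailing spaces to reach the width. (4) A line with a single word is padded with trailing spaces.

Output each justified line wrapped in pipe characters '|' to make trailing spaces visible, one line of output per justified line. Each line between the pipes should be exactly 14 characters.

Answer: |fish childhood|
|for    bed   a|
|laser security|
|gentle        |

Derivation:
Line 1: ['fish', 'childhood'] (min_width=14, slack=0)
Line 2: ['for', 'bed', 'a'] (min_width=9, slack=5)
Line 3: ['laser', 'security'] (min_width=14, slack=0)
Line 4: ['gentle'] (min_width=6, slack=8)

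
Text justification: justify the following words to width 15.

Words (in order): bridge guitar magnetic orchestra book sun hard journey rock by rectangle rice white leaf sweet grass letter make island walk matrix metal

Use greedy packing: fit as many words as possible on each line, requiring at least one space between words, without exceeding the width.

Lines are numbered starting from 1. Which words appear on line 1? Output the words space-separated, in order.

Line 1: ['bridge', 'guitar'] (min_width=13, slack=2)
Line 2: ['magnetic'] (min_width=8, slack=7)
Line 3: ['orchestra', 'book'] (min_width=14, slack=1)
Line 4: ['sun', 'hard'] (min_width=8, slack=7)
Line 5: ['journey', 'rock', 'by'] (min_width=15, slack=0)
Line 6: ['rectangle', 'rice'] (min_width=14, slack=1)
Line 7: ['white', 'leaf'] (min_width=10, slack=5)
Line 8: ['sweet', 'grass'] (min_width=11, slack=4)
Line 9: ['letter', 'make'] (min_width=11, slack=4)
Line 10: ['island', 'walk'] (min_width=11, slack=4)
Line 11: ['matrix', 'metal'] (min_width=12, slack=3)

Answer: bridge guitar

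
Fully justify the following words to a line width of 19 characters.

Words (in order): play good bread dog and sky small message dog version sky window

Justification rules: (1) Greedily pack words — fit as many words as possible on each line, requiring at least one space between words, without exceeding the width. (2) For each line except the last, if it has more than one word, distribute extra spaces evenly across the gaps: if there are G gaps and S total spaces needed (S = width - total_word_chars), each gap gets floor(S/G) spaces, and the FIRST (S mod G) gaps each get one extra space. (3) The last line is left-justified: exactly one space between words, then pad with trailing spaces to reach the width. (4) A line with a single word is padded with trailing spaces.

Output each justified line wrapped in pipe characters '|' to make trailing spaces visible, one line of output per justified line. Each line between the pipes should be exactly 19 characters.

Line 1: ['play', 'good', 'bread', 'dog'] (min_width=19, slack=0)
Line 2: ['and', 'sky', 'small'] (min_width=13, slack=6)
Line 3: ['message', 'dog', 'version'] (min_width=19, slack=0)
Line 4: ['sky', 'window'] (min_width=10, slack=9)

Answer: |play good bread dog|
|and    sky    small|
|message dog version|
|sky window         |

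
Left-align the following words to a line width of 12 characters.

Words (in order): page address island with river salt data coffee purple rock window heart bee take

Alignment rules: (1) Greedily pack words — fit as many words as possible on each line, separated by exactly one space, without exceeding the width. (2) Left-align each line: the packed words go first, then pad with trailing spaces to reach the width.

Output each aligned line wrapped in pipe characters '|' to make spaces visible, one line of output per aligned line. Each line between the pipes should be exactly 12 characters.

Answer: |page address|
|island with |
|river salt  |
|data coffee |
|purple rock |
|window heart|
|bee take    |

Derivation:
Line 1: ['page', 'address'] (min_width=12, slack=0)
Line 2: ['island', 'with'] (min_width=11, slack=1)
Line 3: ['river', 'salt'] (min_width=10, slack=2)
Line 4: ['data', 'coffee'] (min_width=11, slack=1)
Line 5: ['purple', 'rock'] (min_width=11, slack=1)
Line 6: ['window', 'heart'] (min_width=12, slack=0)
Line 7: ['bee', 'take'] (min_width=8, slack=4)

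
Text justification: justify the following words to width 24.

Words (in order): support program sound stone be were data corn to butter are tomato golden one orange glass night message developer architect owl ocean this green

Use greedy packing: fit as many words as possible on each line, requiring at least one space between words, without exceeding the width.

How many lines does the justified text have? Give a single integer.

Answer: 7

Derivation:
Line 1: ['support', 'program', 'sound'] (min_width=21, slack=3)
Line 2: ['stone', 'be', 'were', 'data', 'corn'] (min_width=23, slack=1)
Line 3: ['to', 'butter', 'are', 'tomato'] (min_width=20, slack=4)
Line 4: ['golden', 'one', 'orange', 'glass'] (min_width=23, slack=1)
Line 5: ['night', 'message', 'developer'] (min_width=23, slack=1)
Line 6: ['architect', 'owl', 'ocean', 'this'] (min_width=24, slack=0)
Line 7: ['green'] (min_width=5, slack=19)
Total lines: 7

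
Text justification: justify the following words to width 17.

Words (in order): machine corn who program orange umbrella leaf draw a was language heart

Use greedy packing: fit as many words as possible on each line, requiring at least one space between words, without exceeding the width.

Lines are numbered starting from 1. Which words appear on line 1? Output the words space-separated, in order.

Answer: machine corn who

Derivation:
Line 1: ['machine', 'corn', 'who'] (min_width=16, slack=1)
Line 2: ['program', 'orange'] (min_width=14, slack=3)
Line 3: ['umbrella', 'leaf'] (min_width=13, slack=4)
Line 4: ['draw', 'a', 'was'] (min_width=10, slack=7)
Line 5: ['language', 'heart'] (min_width=14, slack=3)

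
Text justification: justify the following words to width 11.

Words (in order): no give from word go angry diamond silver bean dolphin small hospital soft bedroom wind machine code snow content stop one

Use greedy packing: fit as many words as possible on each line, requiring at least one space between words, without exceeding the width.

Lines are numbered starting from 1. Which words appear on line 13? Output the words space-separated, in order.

Line 1: ['no', 'give'] (min_width=7, slack=4)
Line 2: ['from', 'word'] (min_width=9, slack=2)
Line 3: ['go', 'angry'] (min_width=8, slack=3)
Line 4: ['diamond'] (min_width=7, slack=4)
Line 5: ['silver', 'bean'] (min_width=11, slack=0)
Line 6: ['dolphin'] (min_width=7, slack=4)
Line 7: ['small'] (min_width=5, slack=6)
Line 8: ['hospital'] (min_width=8, slack=3)
Line 9: ['soft'] (min_width=4, slack=7)
Line 10: ['bedroom'] (min_width=7, slack=4)
Line 11: ['wind'] (min_width=4, slack=7)
Line 12: ['machine'] (min_width=7, slack=4)
Line 13: ['code', 'snow'] (min_width=9, slack=2)
Line 14: ['content'] (min_width=7, slack=4)
Line 15: ['stop', 'one'] (min_width=8, slack=3)

Answer: code snow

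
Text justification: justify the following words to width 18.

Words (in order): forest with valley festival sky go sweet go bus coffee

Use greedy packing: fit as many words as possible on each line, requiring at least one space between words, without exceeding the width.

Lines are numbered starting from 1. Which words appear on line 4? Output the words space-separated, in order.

Line 1: ['forest', 'with', 'valley'] (min_width=18, slack=0)
Line 2: ['festival', 'sky', 'go'] (min_width=15, slack=3)
Line 3: ['sweet', 'go', 'bus'] (min_width=12, slack=6)
Line 4: ['coffee'] (min_width=6, slack=12)

Answer: coffee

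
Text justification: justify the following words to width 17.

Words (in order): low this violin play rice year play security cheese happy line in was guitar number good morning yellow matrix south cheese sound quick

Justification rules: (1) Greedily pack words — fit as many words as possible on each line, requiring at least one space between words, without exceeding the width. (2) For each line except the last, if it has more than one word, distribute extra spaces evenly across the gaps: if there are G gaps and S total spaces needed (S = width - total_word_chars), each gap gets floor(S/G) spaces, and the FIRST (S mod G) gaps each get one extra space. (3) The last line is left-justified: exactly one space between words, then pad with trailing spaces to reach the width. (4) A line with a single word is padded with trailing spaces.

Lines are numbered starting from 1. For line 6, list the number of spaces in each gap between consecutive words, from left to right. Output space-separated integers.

Line 1: ['low', 'this', 'violin'] (min_width=15, slack=2)
Line 2: ['play', 'rice', 'year'] (min_width=14, slack=3)
Line 3: ['play', 'security'] (min_width=13, slack=4)
Line 4: ['cheese', 'happy', 'line'] (min_width=17, slack=0)
Line 5: ['in', 'was', 'guitar'] (min_width=13, slack=4)
Line 6: ['number', 'good'] (min_width=11, slack=6)
Line 7: ['morning', 'yellow'] (min_width=14, slack=3)
Line 8: ['matrix', 'south'] (min_width=12, slack=5)
Line 9: ['cheese', 'sound'] (min_width=12, slack=5)
Line 10: ['quick'] (min_width=5, slack=12)

Answer: 7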